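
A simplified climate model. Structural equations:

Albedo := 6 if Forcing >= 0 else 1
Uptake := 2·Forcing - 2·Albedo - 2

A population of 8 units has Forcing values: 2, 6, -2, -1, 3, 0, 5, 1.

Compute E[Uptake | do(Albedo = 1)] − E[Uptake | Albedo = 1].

6.5

Every unit gets Albedo=1 under the intervention. Uptake values become 0, 8, -8, -6, 2, -4, 6, -2; E[Uptake|do(Albedo=1)] = -0.5.
Observing Albedo=1 restricts to units where Albedo's equation naturally yields 1: Forcing ∈ {-2, -1}. In that subpopulation Uptake = -8, -6, mean -7.
Difference = -0.5 − (-7) = 6.5.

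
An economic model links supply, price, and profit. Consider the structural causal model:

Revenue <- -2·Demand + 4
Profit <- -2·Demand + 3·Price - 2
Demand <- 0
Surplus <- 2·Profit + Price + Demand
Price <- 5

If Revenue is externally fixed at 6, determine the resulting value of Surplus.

31

do(Revenue=6) replaces the equation Revenue <- -2·Demand + 4 with the constant Revenue = 6.
Surplus is not downstream of the intervention, so its value is determined by the original equations.
Profit = -2·Demand + 3·Price - 2  [with Demand=0, Price=5]  = 13
Surplus = 2·Profit + Price + Demand  [with Profit=13, Price=5, Demand=0]  = 31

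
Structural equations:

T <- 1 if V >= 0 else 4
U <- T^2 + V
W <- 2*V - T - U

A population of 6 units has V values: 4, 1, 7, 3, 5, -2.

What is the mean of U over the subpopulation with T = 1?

5

E[U|T=1] averages over only the 5 units with T=1 (V = 4, 1, 7, 3, 5): U = 5, 2, 8, 4, 6, mean 5.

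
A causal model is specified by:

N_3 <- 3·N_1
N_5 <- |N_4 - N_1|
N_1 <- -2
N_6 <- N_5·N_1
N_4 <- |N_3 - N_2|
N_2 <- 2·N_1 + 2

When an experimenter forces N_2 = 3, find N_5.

11

do(N_2=3) replaces the equation N_2 <- 2·N_1 + 2 with the constant N_2 = 3.
N_3 = 3·N_1  [with N_1=-2]  = -6
N_4 = |N_3 - N_2|  [with N_3=-6, N_2=3]  = 9
N_5 = |N_4 - N_1|  [with N_4=9, N_1=-2]  = 11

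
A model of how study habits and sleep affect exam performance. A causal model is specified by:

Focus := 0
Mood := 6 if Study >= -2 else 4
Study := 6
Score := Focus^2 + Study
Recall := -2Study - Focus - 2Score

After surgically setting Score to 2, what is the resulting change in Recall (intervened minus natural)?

do(Score=2) replaces the equation Score := Focus^2 + Study with the constant Score = 2.
Recall = -2Study - Focus - 2Score  [with Study=6, Focus=0, Score=2]  = -16
Without intervention: Score = Focus^2 + Study  [with Focus=0, Study=6]  = 6; Recall = -2Study - Focus - 2Score  [with Study=6, Focus=0, Score=6]  = -24.
Change = -16 − (-24) = 8.

8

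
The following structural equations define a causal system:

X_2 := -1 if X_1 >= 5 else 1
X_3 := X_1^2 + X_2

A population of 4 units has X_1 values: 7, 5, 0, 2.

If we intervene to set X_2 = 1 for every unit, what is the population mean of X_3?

20.5

do(X_2=1) breaks X_2's dependence on X_1. With X_2=1 fixed, X_3 across the units is 50, 26, 1, 5, mean 20.5.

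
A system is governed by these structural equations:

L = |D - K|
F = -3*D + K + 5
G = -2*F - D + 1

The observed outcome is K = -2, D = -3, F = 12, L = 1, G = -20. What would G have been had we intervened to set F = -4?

12

do(F=-4) replaces the equation F = -3*D + K + 5 with the constant F = -4.
G = -2*F - D + 1  [with F=-4, D=-3]  = 12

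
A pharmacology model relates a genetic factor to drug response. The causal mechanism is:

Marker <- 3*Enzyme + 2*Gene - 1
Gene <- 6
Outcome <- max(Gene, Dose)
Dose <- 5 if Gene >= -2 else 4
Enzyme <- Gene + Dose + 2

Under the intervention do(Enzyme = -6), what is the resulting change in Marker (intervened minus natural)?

-57

The intervention breaks the incoming arrows to Enzyme: Enzyme <- Gene + Dose + 2 no longer applies, and Enzyme = -6.
Marker = 3*Enzyme + 2*Gene - 1  [with Enzyme=-6, Gene=6]  = -7
Without intervention: Dose = 5 if Gene >= -2 else 4  [with Gene=6]  = 5; Enzyme = Gene + Dose + 2  [with Gene=6, Dose=5]  = 13; Marker = 3*Enzyme + 2*Gene - 1  [with Enzyme=13, Gene=6]  = 50.
Change = -7 − 50 = -57.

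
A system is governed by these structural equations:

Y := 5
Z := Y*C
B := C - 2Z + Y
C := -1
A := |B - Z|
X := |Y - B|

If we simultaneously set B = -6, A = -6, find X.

11

Setting B = -6, A = -6 by intervention discards those variables' equations.
X = |Y - B|  [with Y=5, B=-6]  = 11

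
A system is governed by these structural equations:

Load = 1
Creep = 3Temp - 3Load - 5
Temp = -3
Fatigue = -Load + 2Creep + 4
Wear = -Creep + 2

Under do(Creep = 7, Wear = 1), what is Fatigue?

17

Setting Creep = 7, Wear = 1 by intervention discards those variables' equations.
Fatigue = -Load + 2Creep + 4  [with Load=1, Creep=7]  = 17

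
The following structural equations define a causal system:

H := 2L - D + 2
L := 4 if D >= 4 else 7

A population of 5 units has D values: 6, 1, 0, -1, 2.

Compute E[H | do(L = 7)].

14.4

The intervention sets L=7 in all 5 units regardless of D. Recomputing H per unit gives 10, 15, 16, 17, 14; average 14.4.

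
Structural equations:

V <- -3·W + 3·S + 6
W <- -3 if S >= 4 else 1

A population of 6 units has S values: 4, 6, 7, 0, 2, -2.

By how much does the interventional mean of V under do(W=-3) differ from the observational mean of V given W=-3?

The intervention sets W=-3 in all 6 units regardless of S. Recomputing V per unit gives 27, 33, 36, 15, 21, 9; average 23.5.
Conditioning on W=-3 selects the 3 unit(s) with S ∈ {4, 6, 7}. Their V values: 27, 33, 36. Mean = 32.
Difference = 23.5 − 32 = -8.5.

-8.5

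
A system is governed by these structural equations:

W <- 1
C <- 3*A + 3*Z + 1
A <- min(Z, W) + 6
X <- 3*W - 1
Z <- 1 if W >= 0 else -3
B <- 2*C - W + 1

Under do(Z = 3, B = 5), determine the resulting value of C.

The joint intervention fixes Z = 3, B = 5, removing each variable's own equation.
A = min(Z, W) + 6  [with Z=3, W=1]  = 7
C = 3*A + 3*Z + 1  [with A=7, Z=3]  = 31

31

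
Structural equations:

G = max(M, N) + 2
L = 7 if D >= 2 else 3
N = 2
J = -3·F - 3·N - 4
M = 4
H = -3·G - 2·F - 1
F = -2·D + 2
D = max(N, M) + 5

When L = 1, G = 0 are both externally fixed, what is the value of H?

31

Under do(L = 1, G = 0), each intervened variable's structural equation is replaced by its fixed value.
D = max(N, M) + 5  [with N=2, M=4]  = 9
F = -2·D + 2  [with D=9]  = -16
H = -3·G - 2·F - 1  [with G=0, F=-16]  = 31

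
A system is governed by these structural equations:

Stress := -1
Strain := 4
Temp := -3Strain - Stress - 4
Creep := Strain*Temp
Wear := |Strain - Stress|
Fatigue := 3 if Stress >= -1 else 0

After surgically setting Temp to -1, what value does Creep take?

The intervention breaks the incoming arrows to Temp: Temp := -3Strain - Stress - 4 no longer applies, and Temp = -1.
Creep = Strain*Temp  [with Strain=4, Temp=-1]  = -4

-4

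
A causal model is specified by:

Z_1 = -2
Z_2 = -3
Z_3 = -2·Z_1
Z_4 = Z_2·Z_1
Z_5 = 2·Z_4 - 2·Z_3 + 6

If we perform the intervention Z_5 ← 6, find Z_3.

4

do(Z_5=6) replaces the equation Z_5 = 2·Z_4 - 2·Z_3 + 6 with the constant Z_5 = 6.
Z_3 is not downstream of the intervention, so its value is determined by the original equations.
Z_3 = -2·Z_1  [with Z_1=-2]  = 4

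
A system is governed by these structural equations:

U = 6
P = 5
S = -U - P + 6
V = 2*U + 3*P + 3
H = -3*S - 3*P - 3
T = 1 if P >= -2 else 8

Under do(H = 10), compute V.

30

The intervention breaks the incoming arrows to H: H = -3*S - 3*P - 3 no longer applies, and H = 10.
Since V is not a descendant of the intervened variable, it is unaffected.
V = 2*U + 3*P + 3  [with U=6, P=5]  = 30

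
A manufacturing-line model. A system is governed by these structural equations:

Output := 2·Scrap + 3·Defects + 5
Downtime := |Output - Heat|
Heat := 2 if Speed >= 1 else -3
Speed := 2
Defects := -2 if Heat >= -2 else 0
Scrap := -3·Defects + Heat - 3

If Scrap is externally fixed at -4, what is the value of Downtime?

Under do(Scrap=-4), the mechanism Scrap := -3·Defects + Heat - 3 is discarded; Scrap is fixed at -4.
Heat = 2 if Speed >= 1 else -3  [with Speed=2]  = 2
Defects = -2 if Heat >= -2 else 0  [with Heat=2]  = -2
Output = 2·Scrap + 3·Defects + 5  [with Scrap=-4, Defects=-2]  = -9
Downtime = |Output - Heat|  [with Output=-9, Heat=2]  = 11

11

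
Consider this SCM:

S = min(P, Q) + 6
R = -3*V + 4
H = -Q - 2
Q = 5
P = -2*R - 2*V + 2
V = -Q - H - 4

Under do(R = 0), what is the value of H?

-7

The intervention breaks the incoming arrows to R: R = -3*V + 4 no longer applies, and R = 0.
Since H is not a descendant of the intervened variable, it is unaffected.
H = -Q - 2  [with Q=5]  = -7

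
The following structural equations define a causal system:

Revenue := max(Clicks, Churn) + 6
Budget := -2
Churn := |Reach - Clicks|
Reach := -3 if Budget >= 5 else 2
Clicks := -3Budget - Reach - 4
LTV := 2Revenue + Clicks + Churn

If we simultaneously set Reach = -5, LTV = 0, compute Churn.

The joint intervention fixes Reach = -5, LTV = 0, removing each variable's own equation.
Clicks = -3Budget - Reach - 4  [with Budget=-2, Reach=-5]  = 7
Churn = |Reach - Clicks|  [with Reach=-5, Clicks=7]  = 12

12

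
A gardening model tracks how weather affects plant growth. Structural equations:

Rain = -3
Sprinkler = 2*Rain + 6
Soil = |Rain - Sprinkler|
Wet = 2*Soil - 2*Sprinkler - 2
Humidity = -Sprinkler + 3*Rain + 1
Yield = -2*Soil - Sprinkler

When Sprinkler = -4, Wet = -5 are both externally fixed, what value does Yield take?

2

The joint intervention fixes Sprinkler = -4, Wet = -5, removing each variable's own equation.
Soil = |Rain - Sprinkler|  [with Rain=-3, Sprinkler=-4]  = 1
Yield = -2*Soil - Sprinkler  [with Soil=1, Sprinkler=-4]  = 2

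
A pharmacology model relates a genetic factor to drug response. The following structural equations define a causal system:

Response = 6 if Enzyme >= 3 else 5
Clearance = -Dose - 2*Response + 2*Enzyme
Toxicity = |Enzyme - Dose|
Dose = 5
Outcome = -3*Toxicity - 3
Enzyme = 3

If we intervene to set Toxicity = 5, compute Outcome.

Under do(Toxicity=5), the mechanism Toxicity = |Enzyme - Dose| is discarded; Toxicity is fixed at 5.
Outcome = -3*Toxicity - 3  [with Toxicity=5]  = -18

-18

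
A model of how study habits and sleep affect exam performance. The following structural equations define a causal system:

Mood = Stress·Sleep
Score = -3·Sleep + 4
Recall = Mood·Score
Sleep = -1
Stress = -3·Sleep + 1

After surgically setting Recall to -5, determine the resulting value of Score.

7

do(Recall=-5) replaces the equation Recall = Mood·Score with the constant Recall = -5.
Score is not downstream of the intervention, so its value is determined by the original equations.
Score = -3·Sleep + 4  [with Sleep=-1]  = 7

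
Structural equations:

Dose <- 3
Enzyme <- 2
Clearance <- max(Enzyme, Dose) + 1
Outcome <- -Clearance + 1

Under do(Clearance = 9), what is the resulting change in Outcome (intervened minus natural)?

-5

The intervention breaks the incoming arrows to Clearance: Clearance <- max(Enzyme, Dose) + 1 no longer applies, and Clearance = 9.
Outcome = -Clearance + 1  [with Clearance=9]  = -8
Without intervention: Clearance = max(Enzyme, Dose) + 1  [with Enzyme=2, Dose=3]  = 4; Outcome = -Clearance + 1  [with Clearance=4]  = -3.
Change = -8 − (-3) = -5.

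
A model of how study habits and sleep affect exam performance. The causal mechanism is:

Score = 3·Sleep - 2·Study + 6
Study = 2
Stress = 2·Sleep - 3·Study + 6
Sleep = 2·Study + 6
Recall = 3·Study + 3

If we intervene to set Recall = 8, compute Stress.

20

do(Recall=8) replaces the equation Recall = 3·Study + 3 with the constant Recall = 8.
Stress is not downstream of the intervention, so its value is determined by the original equations.
Sleep = 2·Study + 6  [with Study=2]  = 10
Stress = 2·Sleep - 3·Study + 6  [with Sleep=10, Study=2]  = 20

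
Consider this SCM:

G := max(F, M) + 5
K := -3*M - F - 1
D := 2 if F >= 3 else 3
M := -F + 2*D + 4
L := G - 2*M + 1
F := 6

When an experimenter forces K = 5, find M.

Under do(K=5), the mechanism K := -3*M - F - 1 is discarded; K is fixed at 5.
Since M is not a descendant of the intervened variable, it is unaffected.
D = 2 if F >= 3 else 3  [with F=6]  = 2
M = -F + 2*D + 4  [with F=6, D=2]  = 2

2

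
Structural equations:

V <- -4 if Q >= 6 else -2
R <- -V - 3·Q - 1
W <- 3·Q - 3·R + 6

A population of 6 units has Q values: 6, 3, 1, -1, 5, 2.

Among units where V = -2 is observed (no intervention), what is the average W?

Observing V=-2 restricts to units where V's equation naturally yields -2: Q ∈ {3, 1, -1, 5, 2}. In that subpopulation W = 39, 15, -9, 63, 27, mean 27.

27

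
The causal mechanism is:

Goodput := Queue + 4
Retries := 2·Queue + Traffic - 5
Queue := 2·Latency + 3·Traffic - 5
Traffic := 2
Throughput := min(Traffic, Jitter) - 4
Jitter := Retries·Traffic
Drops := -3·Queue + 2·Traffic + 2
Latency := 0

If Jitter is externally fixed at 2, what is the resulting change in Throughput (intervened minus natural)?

4

Intervening sets Jitter = 2 and removes its equation (Jitter := Retries·Traffic).
Throughput = min(Traffic, Jitter) - 4  [with Traffic=2, Jitter=2]  = -2
Without intervention: Queue = 2·Latency + 3·Traffic - 5  [with Latency=0, Traffic=2]  = 1; Retries = 2·Queue + Traffic - 5  [with Queue=1, Traffic=2]  = -1; Jitter = Retries·Traffic  [with Retries=-1, Traffic=2]  = -2; Throughput = min(Traffic, Jitter) - 4  [with Traffic=2, Jitter=-2]  = -6.
Change = -2 − (-6) = 4.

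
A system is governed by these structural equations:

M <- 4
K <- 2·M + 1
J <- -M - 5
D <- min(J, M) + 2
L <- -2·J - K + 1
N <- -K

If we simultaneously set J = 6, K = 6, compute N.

Setting J = 6, K = 6 by intervention discards those variables' equations.
N = -K  [with K=6]  = -6

-6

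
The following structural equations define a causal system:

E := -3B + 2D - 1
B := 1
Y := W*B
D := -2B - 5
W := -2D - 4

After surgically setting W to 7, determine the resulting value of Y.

Intervening sets W = 7 and removes its equation (W := -2D - 4).
Y = W*B  [with W=7, B=1]  = 7

7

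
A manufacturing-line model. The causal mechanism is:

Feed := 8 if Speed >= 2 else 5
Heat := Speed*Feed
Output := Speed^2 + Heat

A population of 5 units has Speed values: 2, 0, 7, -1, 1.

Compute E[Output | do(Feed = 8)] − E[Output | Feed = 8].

The intervention sets Feed=8 in all 5 units regardless of Speed. Recomputing Output per unit gives 20, 0, 105, -7, 9; average 25.4.
Observing Feed=8 restricts to units where Feed's equation naturally yields 8: Speed ∈ {2, 7}. In that subpopulation Output = 20, 105, mean 62.5.
Difference = 25.4 − 62.5 = -37.1.

-37.1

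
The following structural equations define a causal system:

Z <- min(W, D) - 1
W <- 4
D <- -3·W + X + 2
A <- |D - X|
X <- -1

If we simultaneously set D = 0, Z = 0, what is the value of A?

The joint intervention fixes D = 0, Z = 0, removing each variable's own equation.
A = |D - X|  [with D=0, X=-1]  = 1

1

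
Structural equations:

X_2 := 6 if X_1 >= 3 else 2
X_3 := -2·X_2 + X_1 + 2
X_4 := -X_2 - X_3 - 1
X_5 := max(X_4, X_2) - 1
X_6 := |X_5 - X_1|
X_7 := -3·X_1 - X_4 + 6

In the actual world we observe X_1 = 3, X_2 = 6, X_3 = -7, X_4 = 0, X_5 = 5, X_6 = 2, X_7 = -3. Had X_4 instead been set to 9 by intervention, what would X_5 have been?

8

Intervening sets X_4 = 9 and removes its equation (X_4 := -X_2 - X_3 - 1).
X_2 = 6 if X_1 >= 3 else 2  [with X_1=3]  = 6
X_5 = max(X_4, X_2) - 1  [with X_4=9, X_2=6]  = 8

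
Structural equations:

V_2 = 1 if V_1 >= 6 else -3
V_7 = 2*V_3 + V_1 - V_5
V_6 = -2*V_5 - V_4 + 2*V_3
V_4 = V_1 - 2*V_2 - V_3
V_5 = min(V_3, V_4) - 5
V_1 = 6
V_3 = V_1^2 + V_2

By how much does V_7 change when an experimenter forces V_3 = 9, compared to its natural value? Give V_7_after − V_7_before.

-84

The intervention breaks the incoming arrows to V_3: V_3 = V_1^2 + V_2 no longer applies, and V_3 = 9.
V_2 = 1 if V_1 >= 6 else -3  [with V_1=6]  = 1
V_4 = V_1 - 2*V_2 - V_3  [with V_1=6, V_2=1, V_3=9]  = -5
V_5 = min(V_3, V_4) - 5  [with V_3=9, V_4=-5]  = -10
V_7 = 2*V_3 + V_1 - V_5  [with V_3=9, V_1=6, V_5=-10]  = 34
Without intervention: V_2 = 1 if V_1 >= 6 else -3  [with V_1=6]  = 1; V_3 = V_1^2 + V_2  [with V_1=6, V_2=1]  = 37; V_4 = V_1 - 2*V_2 - V_3  [with V_1=6, V_2=1, V_3=37]  = -33; V_5 = min(V_3, V_4) - 5  [with V_3=37, V_4=-33]  = -38; V_7 = 2*V_3 + V_1 - V_5  [with V_3=37, V_1=6, V_5=-38]  = 118.
Change = 34 − 118 = -84.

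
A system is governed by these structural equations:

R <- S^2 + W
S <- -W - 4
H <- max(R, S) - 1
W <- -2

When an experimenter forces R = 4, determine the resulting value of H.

3

The intervention breaks the incoming arrows to R: R <- S^2 + W no longer applies, and R = 4.
S = -W - 4  [with W=-2]  = -2
H = max(R, S) - 1  [with R=4, S=-2]  = 3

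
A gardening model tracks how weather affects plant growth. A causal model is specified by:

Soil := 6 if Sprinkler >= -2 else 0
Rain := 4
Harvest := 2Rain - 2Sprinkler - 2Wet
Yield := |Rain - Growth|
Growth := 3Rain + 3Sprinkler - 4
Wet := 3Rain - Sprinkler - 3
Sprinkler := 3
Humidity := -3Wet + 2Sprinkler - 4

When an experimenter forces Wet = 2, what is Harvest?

do(Wet=2) replaces the equation Wet := 3Rain - Sprinkler - 3 with the constant Wet = 2.
Harvest = 2Rain - 2Sprinkler - 2Wet  [with Rain=4, Sprinkler=3, Wet=2]  = -2

-2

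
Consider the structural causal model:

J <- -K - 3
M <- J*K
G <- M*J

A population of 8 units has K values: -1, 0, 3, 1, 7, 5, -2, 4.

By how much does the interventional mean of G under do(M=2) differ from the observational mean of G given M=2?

-7.25

Every unit gets M=2 under the intervention. G values become -4, -6, -12, -8, -20, -16, -2, -14; E[G|do(M=2)] = -10.25.
Observing M=2 restricts to units where M's equation naturally yields 2: K ∈ {-1, -2}. In that subpopulation G = -4, -2, mean -3.
Difference = -10.25 − (-3) = -7.25.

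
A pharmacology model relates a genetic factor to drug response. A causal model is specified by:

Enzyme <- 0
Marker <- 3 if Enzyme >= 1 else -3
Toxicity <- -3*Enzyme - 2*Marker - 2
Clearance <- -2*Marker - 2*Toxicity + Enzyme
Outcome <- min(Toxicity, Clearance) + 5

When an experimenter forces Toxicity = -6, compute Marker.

Under do(Toxicity=-6), the mechanism Toxicity <- -3*Enzyme - 2*Marker - 2 is discarded; Toxicity is fixed at -6.
Since Marker is not a descendant of the intervened variable, it is unaffected.
Marker = 3 if Enzyme >= 1 else -3  [with Enzyme=0]  = -3

-3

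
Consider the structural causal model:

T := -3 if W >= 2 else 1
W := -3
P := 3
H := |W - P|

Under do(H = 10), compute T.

The intervention breaks the incoming arrows to H: H := |W - P| no longer applies, and H = 10.
T is not downstream of the intervention, so its value is determined by the original equations.
T = -3 if W >= 2 else 1  [with W=-3]  = 1

1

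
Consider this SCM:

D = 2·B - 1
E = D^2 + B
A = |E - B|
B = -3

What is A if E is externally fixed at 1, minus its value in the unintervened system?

The intervention breaks the incoming arrows to E: E = D^2 + B no longer applies, and E = 1.
A = |E - B|  [with E=1, B=-3]  = 4
Without intervention: D = 2·B - 1  [with B=-3]  = -7; E = D^2 + B  [with D=-7, B=-3]  = 46; A = |E - B|  [with E=46, B=-3]  = 49.
Change = 4 − 49 = -45.

-45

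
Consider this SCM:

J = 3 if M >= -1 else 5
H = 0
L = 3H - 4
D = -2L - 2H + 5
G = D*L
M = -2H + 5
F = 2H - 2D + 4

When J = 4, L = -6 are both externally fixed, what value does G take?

Setting J = 4, L = -6 by intervention discards those variables' equations.
D = -2L - 2H + 5  [with L=-6, H=0]  = 17
G = D*L  [with D=17, L=-6]  = -102

-102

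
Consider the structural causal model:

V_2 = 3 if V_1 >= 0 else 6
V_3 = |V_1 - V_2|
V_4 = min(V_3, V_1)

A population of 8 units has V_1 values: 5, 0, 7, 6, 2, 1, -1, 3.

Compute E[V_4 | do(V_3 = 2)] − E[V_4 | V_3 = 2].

do(V_3=2) breaks V_3's dependence on V_1. With V_3=2 fixed, V_4 across the units is 2, 0, 2, 2, 2, 1, -1, 2, mean 1.25.
Observing V_3=2 restricts to units where V_3's equation naturally yields 2: V_1 ∈ {5, 1}. In that subpopulation V_4 = 2, 1, mean 1.5.
Difference = 1.25 − 1.5 = -0.25.

-0.25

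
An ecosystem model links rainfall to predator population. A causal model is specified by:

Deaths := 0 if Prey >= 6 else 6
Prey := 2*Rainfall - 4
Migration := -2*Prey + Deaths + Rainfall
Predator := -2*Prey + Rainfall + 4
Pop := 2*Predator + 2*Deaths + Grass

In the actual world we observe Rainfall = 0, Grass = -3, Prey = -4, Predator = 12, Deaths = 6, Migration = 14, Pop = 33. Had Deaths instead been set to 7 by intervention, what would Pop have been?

35

Under do(Deaths=7), the mechanism Deaths := 0 if Prey >= 6 else 6 is discarded; Deaths is fixed at 7.
Prey = 2*Rainfall - 4  [with Rainfall=0]  = -4
Predator = -2*Prey + Rainfall + 4  [with Prey=-4, Rainfall=0]  = 12
Pop = 2*Predator + 2*Deaths + Grass  [with Predator=12, Deaths=7, Grass=-3]  = 35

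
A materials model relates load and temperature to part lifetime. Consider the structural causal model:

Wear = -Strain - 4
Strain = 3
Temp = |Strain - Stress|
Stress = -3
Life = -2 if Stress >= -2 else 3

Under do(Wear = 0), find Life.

3

Intervening sets Wear = 0 and removes its equation (Wear = -Strain - 4).
No directed path runs from Wear to Life, so Life keeps its natural value.
Life = -2 if Stress >= -2 else 3  [with Stress=-3]  = 3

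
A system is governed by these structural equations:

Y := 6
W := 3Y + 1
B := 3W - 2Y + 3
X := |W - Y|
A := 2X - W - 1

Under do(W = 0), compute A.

11

do(W=0) replaces the equation W := 3Y + 1 with the constant W = 0.
X = |W - Y|  [with W=0, Y=6]  = 6
A = 2X - W - 1  [with X=6, W=0]  = 11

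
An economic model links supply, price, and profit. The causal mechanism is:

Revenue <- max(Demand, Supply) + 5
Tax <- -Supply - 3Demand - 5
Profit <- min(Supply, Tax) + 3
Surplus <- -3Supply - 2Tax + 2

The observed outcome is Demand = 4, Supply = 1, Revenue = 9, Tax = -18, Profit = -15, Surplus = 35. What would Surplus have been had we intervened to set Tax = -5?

9

Under do(Tax=-5), the mechanism Tax <- -Supply - 3Demand - 5 is discarded; Tax is fixed at -5.
Surplus = -3Supply - 2Tax + 2  [with Supply=1, Tax=-5]  = 9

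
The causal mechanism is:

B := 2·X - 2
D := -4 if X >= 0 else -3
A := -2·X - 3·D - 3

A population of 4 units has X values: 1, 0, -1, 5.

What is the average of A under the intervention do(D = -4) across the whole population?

6.5

do(D=-4) breaks D's dependence on X. With D=-4 fixed, A across the units is 7, 9, 11, -1, mean 6.5.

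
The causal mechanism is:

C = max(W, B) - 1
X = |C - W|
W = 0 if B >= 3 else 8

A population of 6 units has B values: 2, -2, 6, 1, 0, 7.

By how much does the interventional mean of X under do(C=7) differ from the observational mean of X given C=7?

The intervention sets C=7 in all 6 units regardless of B. Recomputing X per unit gives 1, 1, 7, 1, 1, 7; average 3.
Conditioning on C=7 selects the 4 unit(s) with B ∈ {2, -2, 1, 0}. Their X values: 1, 1, 1, 1. Mean = 1.
Difference = 3 − 1 = 2.

2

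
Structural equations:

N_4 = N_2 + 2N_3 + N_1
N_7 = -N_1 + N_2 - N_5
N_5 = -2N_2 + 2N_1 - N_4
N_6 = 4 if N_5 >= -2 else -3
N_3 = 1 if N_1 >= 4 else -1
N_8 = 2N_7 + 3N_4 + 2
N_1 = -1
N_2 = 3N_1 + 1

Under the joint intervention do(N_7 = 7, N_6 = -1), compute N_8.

1

Under do(N_7 = 7, N_6 = -1), each intervened variable's structural equation is replaced by its fixed value.
N_2 = 3N_1 + 1  [with N_1=-1]  = -2
N_3 = 1 if N_1 >= 4 else -1  [with N_1=-1]  = -1
N_4 = N_2 + 2N_3 + N_1  [with N_2=-2, N_3=-1, N_1=-1]  = -5
N_8 = 2N_7 + 3N_4 + 2  [with N_7=7, N_4=-5]  = 1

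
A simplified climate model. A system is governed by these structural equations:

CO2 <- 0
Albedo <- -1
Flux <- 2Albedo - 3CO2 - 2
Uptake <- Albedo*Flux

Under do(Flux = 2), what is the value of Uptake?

The intervention breaks the incoming arrows to Flux: Flux <- 2Albedo - 3CO2 - 2 no longer applies, and Flux = 2.
Uptake = Albedo*Flux  [with Albedo=-1, Flux=2]  = -2

-2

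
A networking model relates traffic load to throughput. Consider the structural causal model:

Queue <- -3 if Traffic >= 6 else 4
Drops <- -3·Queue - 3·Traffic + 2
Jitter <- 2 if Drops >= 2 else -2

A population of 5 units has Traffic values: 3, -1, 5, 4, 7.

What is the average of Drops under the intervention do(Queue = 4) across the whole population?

The intervention sets Queue=4 in all 5 units regardless of Traffic. Recomputing Drops per unit gives -19, -7, -25, -22, -31; average -20.8.

-20.8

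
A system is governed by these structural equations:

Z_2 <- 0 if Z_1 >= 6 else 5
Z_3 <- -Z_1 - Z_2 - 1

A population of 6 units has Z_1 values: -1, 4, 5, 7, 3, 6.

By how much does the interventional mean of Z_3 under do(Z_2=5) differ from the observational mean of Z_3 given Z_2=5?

-1.25

Every unit gets Z_2=5 under the intervention. Z_3 values become -5, -10, -11, -13, -9, -12; E[Z_3|do(Z_2=5)] = -10.
Observing Z_2=5 restricts to units where Z_2's equation naturally yields 5: Z_1 ∈ {-1, 4, 5, 3}. In that subpopulation Z_3 = -5, -10, -11, -9, mean -8.75.
Difference = -10 − (-8.75) = -1.25.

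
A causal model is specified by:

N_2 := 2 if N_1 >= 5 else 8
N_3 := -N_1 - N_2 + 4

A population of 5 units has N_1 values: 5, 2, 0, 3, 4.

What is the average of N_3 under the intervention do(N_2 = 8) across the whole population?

-6.8

Under do(N_2=8), N_2's equation is replaced by N_2=8 for every unit. Per-unit N_3: -9, -6, -4, -7, -8. Mean = -6.8.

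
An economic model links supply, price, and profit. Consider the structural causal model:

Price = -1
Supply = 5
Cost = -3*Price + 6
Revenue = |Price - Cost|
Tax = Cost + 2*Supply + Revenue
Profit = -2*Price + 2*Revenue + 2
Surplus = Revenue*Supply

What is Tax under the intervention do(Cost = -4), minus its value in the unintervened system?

-20

do(Cost=-4) replaces the equation Cost = -3*Price + 6 with the constant Cost = -4.
Revenue = |Price - Cost|  [with Price=-1, Cost=-4]  = 3
Tax = Cost + 2*Supply + Revenue  [with Cost=-4, Supply=5, Revenue=3]  = 9
Without intervention: Cost = -3*Price + 6  [with Price=-1]  = 9; Revenue = |Price - Cost|  [with Price=-1, Cost=9]  = 10; Tax = Cost + 2*Supply + Revenue  [with Cost=9, Supply=5, Revenue=10]  = 29.
Change = 9 − 29 = -20.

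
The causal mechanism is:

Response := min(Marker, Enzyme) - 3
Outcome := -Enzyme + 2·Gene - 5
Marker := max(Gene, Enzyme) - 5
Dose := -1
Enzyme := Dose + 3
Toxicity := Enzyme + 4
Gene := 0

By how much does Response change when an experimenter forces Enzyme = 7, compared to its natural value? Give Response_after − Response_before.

5

do(Enzyme=7) replaces the equation Enzyme := Dose + 3 with the constant Enzyme = 7.
Marker = max(Gene, Enzyme) - 5  [with Gene=0, Enzyme=7]  = 2
Response = min(Marker, Enzyme) - 3  [with Marker=2, Enzyme=7]  = -1
Without intervention: Enzyme = Dose + 3  [with Dose=-1]  = 2; Marker = max(Gene, Enzyme) - 5  [with Gene=0, Enzyme=2]  = -3; Response = min(Marker, Enzyme) - 3  [with Marker=-3, Enzyme=2]  = -6.
Change = -1 − (-6) = 5.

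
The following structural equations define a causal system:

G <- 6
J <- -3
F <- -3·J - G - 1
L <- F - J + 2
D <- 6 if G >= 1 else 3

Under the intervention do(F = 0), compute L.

5

The intervention breaks the incoming arrows to F: F <- -3·J - G - 1 no longer applies, and F = 0.
L = F - J + 2  [with F=0, J=-3]  = 5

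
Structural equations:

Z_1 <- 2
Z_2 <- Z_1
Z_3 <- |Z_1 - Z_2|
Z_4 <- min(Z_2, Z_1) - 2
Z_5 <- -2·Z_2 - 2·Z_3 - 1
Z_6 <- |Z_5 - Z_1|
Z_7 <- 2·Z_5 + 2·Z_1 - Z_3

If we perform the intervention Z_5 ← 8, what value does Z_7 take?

20

Under do(Z_5=8), the mechanism Z_5 <- -2·Z_2 - 2·Z_3 - 1 is discarded; Z_5 is fixed at 8.
Z_2 = Z_1  [with Z_1=2]  = 2
Z_3 = |Z_1 - Z_2|  [with Z_1=2, Z_2=2]  = 0
Z_7 = 2·Z_5 + 2·Z_1 - Z_3  [with Z_5=8, Z_1=2, Z_3=0]  = 20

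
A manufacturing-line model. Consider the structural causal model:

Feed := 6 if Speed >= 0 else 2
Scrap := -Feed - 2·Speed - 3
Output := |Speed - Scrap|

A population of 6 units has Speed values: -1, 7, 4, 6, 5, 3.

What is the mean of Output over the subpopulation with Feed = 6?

24

Observing Feed=6 restricts to units where Feed's equation naturally yields 6: Speed ∈ {7, 4, 6, 5, 3}. In that subpopulation Output = 30, 21, 27, 24, 18, mean 24.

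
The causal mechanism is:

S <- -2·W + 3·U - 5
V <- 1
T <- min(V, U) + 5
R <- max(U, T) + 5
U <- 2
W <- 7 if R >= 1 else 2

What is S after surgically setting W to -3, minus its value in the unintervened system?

The intervention breaks the incoming arrows to W: W <- 7 if R >= 1 else 2 no longer applies, and W = -3.
S = -2·W + 3·U - 5  [with W=-3, U=2]  = 7
Without intervention: T = min(V, U) + 5  [with V=1, U=2]  = 6; R = max(U, T) + 5  [with U=2, T=6]  = 11; W = 7 if R >= 1 else 2  [with R=11]  = 7; S = -2·W + 3·U - 5  [with W=7, U=2]  = -13.
Change = 7 − (-13) = 20.

20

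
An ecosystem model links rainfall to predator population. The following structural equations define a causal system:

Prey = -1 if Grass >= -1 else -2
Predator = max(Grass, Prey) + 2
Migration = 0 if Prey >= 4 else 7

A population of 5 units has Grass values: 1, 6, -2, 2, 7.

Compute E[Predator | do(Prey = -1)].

Under do(Prey=-1), Prey's equation is replaced by Prey=-1 for every unit. Per-unit Predator: 3, 8, 1, 4, 9. Mean = 5.

5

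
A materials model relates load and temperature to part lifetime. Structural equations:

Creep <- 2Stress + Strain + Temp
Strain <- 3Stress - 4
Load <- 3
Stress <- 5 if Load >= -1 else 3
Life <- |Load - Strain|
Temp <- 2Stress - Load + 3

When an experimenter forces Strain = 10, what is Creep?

30

do(Strain=10) replaces the equation Strain <- 3Stress - 4 with the constant Strain = 10.
Stress = 5 if Load >= -1 else 3  [with Load=3]  = 5
Temp = 2Stress - Load + 3  [with Stress=5, Load=3]  = 10
Creep = 2Stress + Strain + Temp  [with Stress=5, Strain=10, Temp=10]  = 30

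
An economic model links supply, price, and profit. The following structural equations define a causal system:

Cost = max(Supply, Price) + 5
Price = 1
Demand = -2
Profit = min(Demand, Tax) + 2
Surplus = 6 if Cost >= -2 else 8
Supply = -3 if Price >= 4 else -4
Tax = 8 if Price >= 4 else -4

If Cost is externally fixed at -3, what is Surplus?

8

The intervention breaks the incoming arrows to Cost: Cost = max(Supply, Price) + 5 no longer applies, and Cost = -3.
Surplus = 6 if Cost >= -2 else 8  [with Cost=-3]  = 8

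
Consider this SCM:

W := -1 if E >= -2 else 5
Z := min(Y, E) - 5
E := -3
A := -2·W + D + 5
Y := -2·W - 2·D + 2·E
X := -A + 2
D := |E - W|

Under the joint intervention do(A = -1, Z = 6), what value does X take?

Under do(A = -1, Z = 6), each intervened variable's structural equation is replaced by its fixed value.
X = -A + 2  [with A=-1]  = 3

3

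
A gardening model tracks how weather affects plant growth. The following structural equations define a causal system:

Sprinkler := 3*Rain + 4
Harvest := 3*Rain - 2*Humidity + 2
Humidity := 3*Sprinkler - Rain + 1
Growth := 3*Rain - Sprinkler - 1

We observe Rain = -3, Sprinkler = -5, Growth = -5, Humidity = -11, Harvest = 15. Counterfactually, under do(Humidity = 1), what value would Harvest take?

-9

Intervening sets Humidity = 1 and removes its equation (Humidity := 3*Sprinkler - Rain + 1).
Harvest = 3*Rain - 2*Humidity + 2  [with Rain=-3, Humidity=1]  = -9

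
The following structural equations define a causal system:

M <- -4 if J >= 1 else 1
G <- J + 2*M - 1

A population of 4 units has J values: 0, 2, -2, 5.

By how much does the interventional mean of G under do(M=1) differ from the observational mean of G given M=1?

2.25

do(M=1) breaks M's dependence on J. With M=1 fixed, G across the units is 1, 3, -1, 6, mean 2.25.
Observing M=1 restricts to units where M's equation naturally yields 1: J ∈ {0, -2}. In that subpopulation G = 1, -1, mean 0.
Difference = 2.25 − 0 = 2.25.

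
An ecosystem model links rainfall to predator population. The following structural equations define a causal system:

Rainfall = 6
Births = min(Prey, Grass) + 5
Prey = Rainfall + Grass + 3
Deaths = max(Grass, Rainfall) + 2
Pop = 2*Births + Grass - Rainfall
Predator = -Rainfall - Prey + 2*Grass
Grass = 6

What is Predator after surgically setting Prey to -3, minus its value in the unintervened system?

18

The intervention breaks the incoming arrows to Prey: Prey = Rainfall + Grass + 3 no longer applies, and Prey = -3.
Predator = -Rainfall - Prey + 2*Grass  [with Rainfall=6, Prey=-3, Grass=6]  = 9
Without intervention: Prey = Rainfall + Grass + 3  [with Rainfall=6, Grass=6]  = 15; Predator = -Rainfall - Prey + 2*Grass  [with Rainfall=6, Prey=15, Grass=6]  = -9.
Change = 9 − (-9) = 18.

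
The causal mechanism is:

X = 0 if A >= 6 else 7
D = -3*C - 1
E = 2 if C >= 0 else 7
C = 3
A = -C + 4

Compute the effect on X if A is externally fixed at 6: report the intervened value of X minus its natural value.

-7

do(A=6) replaces the equation A = -C + 4 with the constant A = 6.
X = 0 if A >= 6 else 7  [with A=6]  = 0
Without intervention: A = -C + 4  [with C=3]  = 1; X = 0 if A >= 6 else 7  [with A=1]  = 7.
Change = 0 − 7 = -7.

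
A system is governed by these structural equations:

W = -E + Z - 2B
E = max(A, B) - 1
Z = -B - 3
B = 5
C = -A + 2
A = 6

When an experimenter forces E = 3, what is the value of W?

-21

do(E=3) replaces the equation E = max(A, B) - 1 with the constant E = 3.
Z = -B - 3  [with B=5]  = -8
W = -E + Z - 2B  [with E=3, Z=-8, B=5]  = -21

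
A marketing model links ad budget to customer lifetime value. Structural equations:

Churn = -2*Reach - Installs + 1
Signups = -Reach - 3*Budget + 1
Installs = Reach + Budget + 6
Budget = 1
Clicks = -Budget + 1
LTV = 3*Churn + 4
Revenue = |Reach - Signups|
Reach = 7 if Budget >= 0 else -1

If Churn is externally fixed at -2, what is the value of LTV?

Intervening sets Churn = -2 and removes its equation (Churn = -2*Reach - Installs + 1).
LTV = 3*Churn + 4  [with Churn=-2]  = -2

-2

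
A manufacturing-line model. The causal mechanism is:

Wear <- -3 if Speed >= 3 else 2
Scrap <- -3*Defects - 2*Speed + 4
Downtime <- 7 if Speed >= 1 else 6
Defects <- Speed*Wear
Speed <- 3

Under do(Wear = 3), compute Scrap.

Under do(Wear=3), the mechanism Wear <- -3 if Speed >= 3 else 2 is discarded; Wear is fixed at 3.
Defects = Speed*Wear  [with Speed=3, Wear=3]  = 9
Scrap = -3*Defects - 2*Speed + 4  [with Defects=9, Speed=3]  = -29

-29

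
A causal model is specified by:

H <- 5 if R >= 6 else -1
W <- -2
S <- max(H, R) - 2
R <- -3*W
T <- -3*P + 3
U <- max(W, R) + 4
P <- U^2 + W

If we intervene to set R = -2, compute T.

do(R=-2) replaces the equation R <- -3*W with the constant R = -2.
U = max(W, R) + 4  [with W=-2, R=-2]  = 2
P = U^2 + W  [with U=2, W=-2]  = 2
T = -3*P + 3  [with P=2]  = -3

-3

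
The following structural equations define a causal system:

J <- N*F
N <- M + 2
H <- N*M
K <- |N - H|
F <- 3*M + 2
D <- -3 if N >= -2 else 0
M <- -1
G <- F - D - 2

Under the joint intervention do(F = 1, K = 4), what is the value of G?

2

Setting F = 1, K = 4 by intervention discards those variables' equations.
N = M + 2  [with M=-1]  = 1
D = -3 if N >= -2 else 0  [with N=1]  = -3
G = F - D - 2  [with F=1, D=-3]  = 2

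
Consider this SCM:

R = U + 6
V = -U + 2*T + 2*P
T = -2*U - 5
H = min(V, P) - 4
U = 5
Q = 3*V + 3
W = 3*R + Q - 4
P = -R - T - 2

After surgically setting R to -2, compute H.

-9

Under do(R=-2), the mechanism R = U + 6 is discarded; R is fixed at -2.
T = -2*U - 5  [with U=5]  = -15
P = -R - T - 2  [with R=-2, T=-15]  = 15
V = -U + 2*T + 2*P  [with U=5, T=-15, P=15]  = -5
H = min(V, P) - 4  [with V=-5, P=15]  = -9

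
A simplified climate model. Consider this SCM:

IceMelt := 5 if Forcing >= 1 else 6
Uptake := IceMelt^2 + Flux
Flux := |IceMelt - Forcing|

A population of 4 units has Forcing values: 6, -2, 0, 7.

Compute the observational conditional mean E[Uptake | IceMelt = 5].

Conditioning on IceMelt=5 selects the 2 unit(s) with Forcing ∈ {6, 7}. Their Uptake values: 26, 27. Mean = 26.5.

26.5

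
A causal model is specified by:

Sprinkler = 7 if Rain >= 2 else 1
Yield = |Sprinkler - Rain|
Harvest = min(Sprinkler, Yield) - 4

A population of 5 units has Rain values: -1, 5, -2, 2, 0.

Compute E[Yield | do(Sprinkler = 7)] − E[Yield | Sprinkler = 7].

The intervention sets Sprinkler=7 in all 5 units regardless of Rain. Recomputing Yield per unit gives 8, 2, 9, 5, 7; average 6.2.
Conditioning on Sprinkler=7 selects the 2 unit(s) with Rain ∈ {5, 2}. Their Yield values: 2, 5. Mean = 3.5.
Difference = 6.2 − 3.5 = 2.7.

2.7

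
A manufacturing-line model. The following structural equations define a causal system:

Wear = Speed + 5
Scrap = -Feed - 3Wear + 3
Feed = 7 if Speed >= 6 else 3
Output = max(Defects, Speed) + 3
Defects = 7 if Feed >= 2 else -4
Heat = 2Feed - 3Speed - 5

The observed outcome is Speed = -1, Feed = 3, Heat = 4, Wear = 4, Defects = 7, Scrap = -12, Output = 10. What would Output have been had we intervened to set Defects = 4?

7

Under do(Defects=4), the mechanism Defects = 7 if Feed >= 2 else -4 is discarded; Defects is fixed at 4.
Output = max(Defects, Speed) + 3  [with Defects=4, Speed=-1]  = 7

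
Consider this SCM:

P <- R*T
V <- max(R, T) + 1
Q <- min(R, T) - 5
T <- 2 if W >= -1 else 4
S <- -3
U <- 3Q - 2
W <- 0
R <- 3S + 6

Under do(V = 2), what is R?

do(V=2) replaces the equation V <- max(R, T) + 1 with the constant V = 2.
R is not downstream of the intervention, so its value is determined by the original equations.
R = 3S + 6  [with S=-3]  = -3

-3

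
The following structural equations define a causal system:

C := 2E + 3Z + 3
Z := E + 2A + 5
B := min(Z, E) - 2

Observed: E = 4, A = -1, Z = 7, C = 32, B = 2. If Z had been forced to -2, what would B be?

-4

do(Z=-2) replaces the equation Z := E + 2A + 5 with the constant Z = -2.
B = min(Z, E) - 2  [with Z=-2, E=4]  = -4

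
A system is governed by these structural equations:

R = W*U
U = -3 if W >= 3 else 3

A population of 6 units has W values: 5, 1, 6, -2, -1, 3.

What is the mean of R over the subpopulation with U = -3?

E[R|U=-3] averages over only the 3 units with U=-3 (W = 5, 6, 3): R = -15, -18, -9, mean -14.

-14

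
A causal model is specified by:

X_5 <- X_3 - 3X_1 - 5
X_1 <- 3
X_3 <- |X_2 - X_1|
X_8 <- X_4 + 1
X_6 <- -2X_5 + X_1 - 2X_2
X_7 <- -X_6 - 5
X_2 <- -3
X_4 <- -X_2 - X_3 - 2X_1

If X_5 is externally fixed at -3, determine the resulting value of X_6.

15

The intervention breaks the incoming arrows to X_5: X_5 <- X_3 - 3X_1 - 5 no longer applies, and X_5 = -3.
X_6 = -2X_5 + X_1 - 2X_2  [with X_5=-3, X_1=3, X_2=-3]  = 15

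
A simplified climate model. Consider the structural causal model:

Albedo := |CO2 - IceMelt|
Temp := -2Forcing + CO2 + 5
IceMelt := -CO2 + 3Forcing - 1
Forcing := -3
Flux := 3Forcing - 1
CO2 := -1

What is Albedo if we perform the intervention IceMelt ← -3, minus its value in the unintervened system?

-6

Intervening sets IceMelt = -3 and removes its equation (IceMelt := -CO2 + 3Forcing - 1).
Albedo = |CO2 - IceMelt|  [with CO2=-1, IceMelt=-3]  = 2
Without intervention: IceMelt = -CO2 + 3Forcing - 1  [with CO2=-1, Forcing=-3]  = -9; Albedo = |CO2 - IceMelt|  [with CO2=-1, IceMelt=-9]  = 8.
Change = 2 − 8 = -6.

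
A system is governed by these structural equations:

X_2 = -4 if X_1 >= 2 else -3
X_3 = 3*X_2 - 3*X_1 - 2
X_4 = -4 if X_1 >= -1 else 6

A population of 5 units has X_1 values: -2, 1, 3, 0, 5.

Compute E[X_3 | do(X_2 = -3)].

do(X_2=-3) breaks X_2's dependence on X_1. With X_2=-3 fixed, X_3 across the units is -5, -14, -20, -11, -26, mean -15.2.

-15.2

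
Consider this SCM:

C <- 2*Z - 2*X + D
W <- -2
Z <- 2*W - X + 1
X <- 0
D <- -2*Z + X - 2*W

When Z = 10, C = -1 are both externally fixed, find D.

-16

The joint intervention fixes Z = 10, C = -1, removing each variable's own equation.
D = -2*Z + X - 2*W  [with Z=10, X=0, W=-2]  = -16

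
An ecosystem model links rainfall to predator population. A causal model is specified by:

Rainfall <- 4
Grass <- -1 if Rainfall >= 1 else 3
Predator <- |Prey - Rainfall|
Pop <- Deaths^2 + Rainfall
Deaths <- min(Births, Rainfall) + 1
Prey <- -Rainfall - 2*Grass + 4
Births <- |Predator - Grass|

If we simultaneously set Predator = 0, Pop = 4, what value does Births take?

1

Setting Predator = 0, Pop = 4 by intervention discards those variables' equations.
Grass = -1 if Rainfall >= 1 else 3  [with Rainfall=4]  = -1
Births = |Predator - Grass|  [with Predator=0, Grass=-1]  = 1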